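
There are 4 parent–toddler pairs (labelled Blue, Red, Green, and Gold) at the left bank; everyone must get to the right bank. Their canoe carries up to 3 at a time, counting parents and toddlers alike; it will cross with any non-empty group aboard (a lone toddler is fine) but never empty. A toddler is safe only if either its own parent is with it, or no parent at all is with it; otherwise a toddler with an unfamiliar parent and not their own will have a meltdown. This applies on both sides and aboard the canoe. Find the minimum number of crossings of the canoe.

9

Counting alone: each trip to the right bank takes at most 3 across and each return brings at least 1 back, so after t trips out (and t−1 returns) at most 3t − (t−1) of the 8 are across; that first reaches 8 at t = 4, so at least 7 crossings are needed.
The safety rule pushes this higher. Following every safe sequence of crossings, the most of the 8 that can be at the right bank as the canoe arrives there on crossing 7 is 7 — never all 8.
So no plan with fewer than 9 crossings exists, and this one achieves 9:
1. parent Blue and toddler Blue cross → the right bank.
2. parent Blue crosses ← the left bank.
3. parent Blue, parent Red, and toddler Red cross → the right bank.
4. parent Blue and toddler Blue cross ← the left bank.
5. parent Blue, parent Gold, and parent Green cross → the right bank.
6. toddler Red crosses ← the left bank.
7. toddler Blue and toddler Red cross → the right bank.
8. toddler Blue crosses ← the left bank.
9. toddler Blue, toddler Gold, and toddler Green cross → the right bank.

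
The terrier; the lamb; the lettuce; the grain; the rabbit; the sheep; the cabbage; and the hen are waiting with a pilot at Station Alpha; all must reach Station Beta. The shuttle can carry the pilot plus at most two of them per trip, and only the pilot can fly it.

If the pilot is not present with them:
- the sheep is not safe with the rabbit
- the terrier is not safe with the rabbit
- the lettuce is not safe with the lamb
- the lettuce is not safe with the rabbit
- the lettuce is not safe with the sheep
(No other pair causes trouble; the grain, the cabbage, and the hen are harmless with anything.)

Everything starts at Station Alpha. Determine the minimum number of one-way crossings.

Counting alone: the pilot can take at most 2 across per trip to Station Beta, so moving all 8 needs at least 4 loaded trips out, with a return between consecutive ones — at least 7 crossings.
The safety rule pushes this higher. Following every safe sequence of crossings, the most of the 8 that can be at Station Beta as the shuttle arrives there on crossings 7, 9, 11 is 5, 6, 7 respectively — never all 8.
So no plan with fewer than 13 crossings exists, and this one achieves 13:
1. Pilot goes to Station Beta with the lettuce and the rabbit.
2. Pilot goes back to Station Alpha with the lettuce.
3. Pilot goes to Station Beta with the lettuce and the terrier.
4. Pilot goes back to Station Alpha with the rabbit.
5. Pilot goes to Station Beta with the lamb and the sheep.
6. Pilot goes back to Station Alpha with the lettuce.
7. Pilot goes to Station Beta with the grain and the lettuce.
8. Pilot goes back to Station Alpha with the lettuce.
9. Pilot goes to Station Beta with the cabbage and the lettuce.
10. Pilot goes back to Station Alpha with the lettuce.
11. Pilot goes to Station Beta with the hen and the lettuce.
12. Pilot goes back to Station Alpha with the lettuce.
13. Pilot goes to Station Beta with the lettuce and the rabbit.

13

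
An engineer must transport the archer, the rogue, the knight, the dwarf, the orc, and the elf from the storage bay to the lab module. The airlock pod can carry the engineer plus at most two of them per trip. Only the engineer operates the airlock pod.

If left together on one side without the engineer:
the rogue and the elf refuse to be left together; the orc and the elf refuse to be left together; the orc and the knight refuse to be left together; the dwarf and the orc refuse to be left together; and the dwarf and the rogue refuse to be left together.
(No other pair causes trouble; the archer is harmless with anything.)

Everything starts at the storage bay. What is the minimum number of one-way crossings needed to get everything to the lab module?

Counting alone: the engineer can take at most 2 across per trip to the lab module, so moving all 6 needs at least 3 loaded trips out, with a return between consecutive ones — at least 5 crossings.
The safety rule pushes this higher. Following every safe sequence of crossings, the most of the 6 that can be at the lab module as the airlock pod arrives there on crossing 5 is 5 — never all 6.
So no plan with fewer than 7 crossings exists, and this one achieves 7:
1. Engineer goes to the lab module with the orc and the rogue.  [the storage bay: the archer, the dwarf, the elf, the knight | the lab module: the orc, the rogue]
2. Engineer goes back to the storage bay alone.  [the storage bay: the archer, the dwarf, the elf, the knight | the lab module: the orc, the rogue]
3. Engineer goes to the lab module with the archer and the knight.  [the storage bay: the dwarf, the elf | the lab module: the archer, the knight, the orc, the rogue]
4. Engineer goes back to the storage bay with the orc.  [the storage bay: the dwarf, the elf, the orc | the lab module: the archer, the knight, the rogue]
5. Engineer goes to the lab module with the dwarf and the elf.  [the storage bay: the orc | the lab module: the archer, the dwarf, the elf, the knight, the rogue]
6. Engineer goes back to the storage bay with the rogue.  [the storage bay: the orc, the rogue | the lab module: the archer, the dwarf, the elf, the knight]
7. Engineer goes to the lab module with the orc and the rogue.  [the storage bay: — | the lab module: the archer, the dwarf, the elf, the knight, the orc, the rogue]

7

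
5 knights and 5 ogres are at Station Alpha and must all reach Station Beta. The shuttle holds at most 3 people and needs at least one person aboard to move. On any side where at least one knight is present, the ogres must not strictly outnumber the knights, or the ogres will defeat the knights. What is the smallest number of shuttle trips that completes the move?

Counting alone: each trip to Station Beta takes at most 3 across and each return brings at least 1 back, so after t trips out (and t−1 returns) at most 3t − (t−1) of the 10 are across; that first reaches 10 at t = 5, so at least 9 crossings are needed.
The safety rule pushes this higher. Following every safe sequence of crossings, the most of the 10 that can be at Station Beta as the shuttle arrives there on crossing 9 is 9 — never all 10.
So no plan with fewer than 11 crossings exists, and this one achieves 11:
1. 2 ogres → Station Beta.  (Station Alpha: 5K 3O; Station Beta: 0K 2O)
2. 1 ogre ← Station Alpha.  (Station Alpha: 5K 4O; Station Beta: 0K 1O)
3. 3 ogres → Station Beta.  (Station Alpha: 5K 1O; Station Beta: 0K 4O)
4. 1 ogre ← Station Alpha.  (Station Alpha: 5K 2O; Station Beta: 0K 3O)
5. 3 knights → Station Beta.  (Station Alpha: 2K 2O; Station Beta: 3K 3O)
6. 1 knight and 1 ogre ← Station Alpha.  (Station Alpha: 3K 3O; Station Beta: 2K 2O)
7. 3 knights → Station Beta.  (Station Alpha: 0K 3O; Station Beta: 5K 2O)
8. 1 ogre ← Station Alpha.  (Station Alpha: 0K 4O; Station Beta: 5K 1O)
9. 2 ogres → Station Beta.  (Station Alpha: 0K 2O; Station Beta: 5K 3O)
10. 1 ogre ← Station Alpha.  (Station Alpha: 0K 3O; Station Beta: 5K 2O)
11. 3 ogres → Station Beta.  (Station Alpha: 0K 0O; Station Beta: 5K 5O)

11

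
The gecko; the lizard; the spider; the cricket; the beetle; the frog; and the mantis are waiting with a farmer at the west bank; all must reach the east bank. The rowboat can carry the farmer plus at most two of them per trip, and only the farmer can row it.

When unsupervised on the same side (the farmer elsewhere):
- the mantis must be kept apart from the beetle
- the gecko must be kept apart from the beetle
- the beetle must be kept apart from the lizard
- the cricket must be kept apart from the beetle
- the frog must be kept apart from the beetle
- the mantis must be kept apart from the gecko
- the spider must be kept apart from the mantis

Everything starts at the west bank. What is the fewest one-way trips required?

Counting alone: the farmer can take at most 2 across per trip to the east bank, so moving all 7 needs at least 4 loaded trips out, with a return between consecutive ones — at least 7 crossings.
The safety rule pushes this higher. Following every safe sequence of crossings, the most of the 7 that can be at the east bank as the rowboat arrives there on crossings 7, 9 is 5, 6 respectively — never all 7.
So no plan with fewer than 11 crossings exists, and this one achieves 11:
1. Farmer goes to the east bank with the beetle and the mantis.
2. Farmer goes back to the west bank with the beetle.
3. Farmer goes to the east bank with the beetle and the lizard.
4. Farmer goes back to the west bank with the beetle.
5. Farmer goes to the east bank with the beetle and the cricket.
6. Farmer goes back to the west bank with the beetle.
7. Farmer goes to the east bank with the frog and the gecko.
8. Farmer goes back to the west bank with the gecko.
9. Farmer goes to the east bank with the gecko and the spider.
10. Farmer goes back to the west bank with the mantis.
11. Farmer goes to the east bank with the beetle and the mantis.

11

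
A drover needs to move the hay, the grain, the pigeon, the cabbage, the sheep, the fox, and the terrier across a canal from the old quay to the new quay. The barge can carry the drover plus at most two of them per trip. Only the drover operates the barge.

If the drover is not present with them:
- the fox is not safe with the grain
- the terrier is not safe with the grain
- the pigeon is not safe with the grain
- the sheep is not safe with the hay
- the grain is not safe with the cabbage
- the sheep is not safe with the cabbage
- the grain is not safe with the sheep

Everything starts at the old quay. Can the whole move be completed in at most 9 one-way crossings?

Counting alone: the drover can take at most 2 across per trip to the new quay, so moving all 7 needs at least 4 loaded trips out, with a return between consecutive ones — at least 7 crossings.
The safety rule pushes this higher. Following every safe sequence of crossings, the most of the 7 that can be at the new quay as the barge arrives there on crossings 7, 9 is 5, 6 respectively — never all 7.
So the move cannot be finished within 9 crossings. (The shortest complete plan takes 11:)
1. Drover goes to the new quay with the grain and the sheep.  [the old quay: the cabbage, the fox, the hay, the pigeon, the terrier | the new quay: the grain, the sheep]
2. Drover goes back to the old quay with the grain.  [the old quay: the cabbage, the fox, the grain, the hay, the pigeon, the terrier | the new quay: the sheep]
3. Drover goes to the new quay with the grain and the hay.  [the old quay: the cabbage, the fox, the pigeon, the terrier | the new quay: the grain, the hay, the sheep]
4. Drover goes back to the old quay with the sheep.  [the old quay: the cabbage, the fox, the pigeon, the sheep, the terrier | the new quay: the grain, the hay]
5. Drover goes to the new quay with the cabbage and the pigeon.  [the old quay: the fox, the sheep, the terrier | the new quay: the cabbage, the grain, the hay, the pigeon]
6. Drover goes back to the old quay with the grain.  [the old quay: the fox, the grain, the sheep, the terrier | the new quay: the cabbage, the hay, the pigeon]
7. Drover goes to the new quay with the fox and the grain.  [the old quay: the sheep, the terrier | the new quay: the cabbage, the fox, the grain, the hay, the pigeon]
8. Drover goes back to the old quay with the grain.  [the old quay: the grain, the sheep, the terrier | the new quay: the cabbage, the fox, the hay, the pigeon]
9. Drover goes to the new quay with the grain and the terrier.  [the old quay: the sheep | the new quay: the cabbage, the fox, the grain, the hay, the pigeon, the terrier]
10. Drover goes back to the old quay with the grain.  [the old quay: the grain, the sheep | the new quay: the cabbage, the fox, the hay, the pigeon, the terrier]
11. Drover goes to the new quay with the grain and the sheep.  [the old quay: — | the new quay: the cabbage, the fox, the grain, the hay, the pigeon, the sheep, the terrier]

No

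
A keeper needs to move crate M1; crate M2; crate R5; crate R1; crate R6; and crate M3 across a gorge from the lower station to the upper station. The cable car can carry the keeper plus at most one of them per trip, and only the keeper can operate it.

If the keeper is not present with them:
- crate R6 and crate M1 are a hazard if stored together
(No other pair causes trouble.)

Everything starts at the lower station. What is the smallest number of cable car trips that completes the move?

Counting alone: the keeper can take at most 1 across per trip to the upper station, so moving all 6 needs at least 6 loaded trips out, with a return between consecutive ones — at least 11 crossings.
The plan below uses exactly 11 crossings, so it is optimal:
1. Keeper goes to the upper station with crate M1.  [the lower station: crate M2, crate M3, crate R1, crate R5, crate R6 | the upper station: crate M1]
2. Keeper goes back to the lower station alone.  [the lower station: crate M2, crate M3, crate R1, crate R5, crate R6 | the upper station: crate M1]
3. Keeper goes to the upper station with crate M2.  [the lower station: crate M3, crate R1, crate R5, crate R6 | the upper station: crate M1, crate M2]
4. Keeper goes back to the lower station alone.  [the lower station: crate M3, crate R1, crate R5, crate R6 | the upper station: crate M1, crate M2]
5. Keeper goes to the upper station with crate R5.  [the lower station: crate M3, crate R1, crate R6 | the upper station: crate M1, crate M2, crate R5]
6. Keeper goes back to the lower station alone.  [the lower station: crate M3, crate R1, crate R6 | the upper station: crate M1, crate M2, crate R5]
7. Keeper goes to the upper station with crate R1.  [the lower station: crate M3, crate R6 | the upper station: crate M1, crate M2, crate R1, crate R5]
8. Keeper goes back to the lower station alone.  [the lower station: crate M3, crate R6 | the upper station: crate M1, crate M2, crate R1, crate R5]
9. Keeper goes to the upper station with crate M3.  [the lower station: crate R6 | the upper station: crate M1, crate M2, crate M3, crate R1, crate R5]
10. Keeper goes back to the lower station alone.  [the lower station: crate R6 | the upper station: crate M1, crate M2, crate M3, crate R1, crate R5]
11. Keeper goes to the upper station with crate R6.  [the lower station: — | the upper station: crate M1, crate M2, crate M3, crate R1, crate R5, crate R6]

11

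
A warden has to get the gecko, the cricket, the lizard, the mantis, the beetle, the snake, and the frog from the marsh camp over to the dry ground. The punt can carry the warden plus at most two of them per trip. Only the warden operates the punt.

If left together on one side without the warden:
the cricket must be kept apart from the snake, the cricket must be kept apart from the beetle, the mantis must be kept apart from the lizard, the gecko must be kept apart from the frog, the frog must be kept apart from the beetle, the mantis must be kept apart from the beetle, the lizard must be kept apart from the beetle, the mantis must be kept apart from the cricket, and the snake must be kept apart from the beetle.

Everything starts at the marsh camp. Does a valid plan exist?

No

Whatever the first load, the items left behind include a forbidden pair without the warden. No opening move is safe, so no plan exists.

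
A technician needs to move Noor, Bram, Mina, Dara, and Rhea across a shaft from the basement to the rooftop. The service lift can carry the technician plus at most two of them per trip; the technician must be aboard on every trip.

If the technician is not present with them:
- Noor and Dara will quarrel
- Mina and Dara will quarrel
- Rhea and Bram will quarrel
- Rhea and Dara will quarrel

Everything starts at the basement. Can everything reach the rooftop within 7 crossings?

Yes — this plan uses 5 crossings (≤ 7):
1. Technician goes to the rooftop with Bram and Dara.
2. Technician goes back to the basement alone.
3. Technician goes to the rooftop with Mina and Noor.
4. Technician goes back to the basement with Dara.
5. Technician goes to the rooftop with Dara and Rhea.

Yes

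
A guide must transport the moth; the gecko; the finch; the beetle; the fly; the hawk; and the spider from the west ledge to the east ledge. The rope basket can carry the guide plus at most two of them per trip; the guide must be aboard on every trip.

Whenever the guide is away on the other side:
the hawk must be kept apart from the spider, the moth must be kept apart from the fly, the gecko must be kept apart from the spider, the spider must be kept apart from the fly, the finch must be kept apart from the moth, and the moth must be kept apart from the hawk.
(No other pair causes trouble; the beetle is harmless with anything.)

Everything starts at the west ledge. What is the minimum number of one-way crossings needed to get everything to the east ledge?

9

Counting alone: the guide can take at most 2 across per trip to the east ledge, so moving all 7 needs at least 4 loaded trips out, with a return between consecutive ones — at least 7 crossings.
The safety rule pushes this higher. Following every safe sequence of crossings, the most of the 7 that can be at the east ledge as the rope basket arrives there on crossing 7 is 6 — never all 7.
So no plan with fewer than 9 crossings exists, and this one achieves 9:
1. Guide goes to the east ledge with the moth and the spider.  [the west ledge: the beetle, the finch, the fly, the gecko, the hawk | the east ledge: the moth, the spider]
2. Guide goes back to the west ledge alone.  [the west ledge: the beetle, the finch, the fly, the gecko, the hawk | the east ledge: the moth, the spider]
3. Guide goes to the east ledge with the gecko.  [the west ledge: the beetle, the finch, the fly, the hawk | the east ledge: the gecko, the moth, the spider]
4. Guide goes back to the west ledge with the spider.  [the west ledge: the beetle, the finch, the fly, the hawk, the spider | the east ledge: the gecko, the moth]
5. Guide goes to the east ledge with the fly and the hawk.  [the west ledge: the beetle, the finch, the spider | the east ledge: the fly, the gecko, the hawk, the moth]
6. Guide goes back to the west ledge with the moth.  [the west ledge: the beetle, the finch, the moth, the spider | the east ledge: the fly, the gecko, the hawk]
7. Guide goes to the east ledge with the beetle and the finch.  [the west ledge: the moth, the spider | the east ledge: the beetle, the finch, the fly, the gecko, the hawk]
8. Guide goes back to the west ledge alone.  [the west ledge: the moth, the spider | the east ledge: the beetle, the finch, the fly, the gecko, the hawk]
9. Guide goes to the east ledge with the moth and the spider.  [the west ledge: — | the east ledge: the beetle, the finch, the fly, the gecko, the hawk, the moth, the spider]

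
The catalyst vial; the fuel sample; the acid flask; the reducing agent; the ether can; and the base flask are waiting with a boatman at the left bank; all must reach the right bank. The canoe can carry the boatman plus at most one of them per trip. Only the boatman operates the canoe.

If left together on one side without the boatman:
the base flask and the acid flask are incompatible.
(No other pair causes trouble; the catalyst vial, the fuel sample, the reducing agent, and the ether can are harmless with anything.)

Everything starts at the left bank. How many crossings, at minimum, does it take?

11

Counting alone: the boatman can take at most 1 across per trip to the right bank, so moving all 6 needs at least 6 loaded trips out, with a return between consecutive ones — at least 11 crossings.
The plan below uses exactly 11 crossings, so it is optimal:
1. Boatman goes to the right bank with the acid flask.
2. Boatman goes back to the left bank alone.
3. Boatman goes to the right bank with the catalyst vial.
4. Boatman goes back to the left bank alone.
5. Boatman goes to the right bank with the fuel sample.
6. Boatman goes back to the left bank alone.
7. Boatman goes to the right bank with the reducing agent.
8. Boatman goes back to the left bank alone.
9. Boatman goes to the right bank with the ether can.
10. Boatman goes back to the left bank alone.
11. Boatman goes to the right bank with the base flask.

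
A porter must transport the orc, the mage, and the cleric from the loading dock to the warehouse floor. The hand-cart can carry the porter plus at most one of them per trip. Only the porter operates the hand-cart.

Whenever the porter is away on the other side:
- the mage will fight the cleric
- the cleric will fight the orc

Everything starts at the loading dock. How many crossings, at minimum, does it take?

7

Counting alone: the porter can take at most 1 across per trip to the warehouse floor, so moving all 3 needs at least 3 loaded trips out, with a return between consecutive ones — at least 5 crossings.
The safety rule pushes this higher. Following every safe sequence of crossings, the most of the 3 that can be at the warehouse floor as the hand-cart arrives there on crossing 5 is 2 — never all 3.
So no plan with fewer than 7 crossings exists, and this one achieves 7:
1. Porter goes to the warehouse floor with the cleric.
2. Porter goes back to the loading dock alone.
3. Porter goes to the warehouse floor with the orc.
4. Porter goes back to the loading dock with the cleric.
5. Porter goes to the warehouse floor with the mage.
6. Porter goes back to the loading dock alone.
7. Porter goes to the warehouse floor with the cleric.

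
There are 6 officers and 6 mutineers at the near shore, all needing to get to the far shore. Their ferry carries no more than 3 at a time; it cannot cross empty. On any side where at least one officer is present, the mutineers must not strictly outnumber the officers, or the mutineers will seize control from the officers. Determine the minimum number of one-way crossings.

impossible

Following every safe sequence of crossings from the start, the most of the 12 that can be at the far shore as the ferry arrives there on crossings 1, 3, 5 is 3, 5, 6 respectively; the best ever achieved is 6 of 12.
From crossing 7 on, no configuration arises that was not already reachable earlier: only 17 distinct safe configurations (who is on which side, and where the ferry is) can ever be reached, none of them has everyone across, and every continuation just revisits them. They are: 0 officers + 0 mutineers across (ferry back at the start); 0 officers + 1 mutineer across (ferry there); 0 officers + 1 mutineer across (ferry back at the start); 0 officers + 2 mutineers across (ferry there); 0 officers + 2 mutineers across (ferry back at the start); 0 officers + 3 mutineers across (ferry there); 0 officers + 3 mutineers across (ferry back at the start); 0 officers + 4 mutineers across (ferry there); 0 officers + 4 mutineers across (ferry back at the start); 0 officers + 5 mutineers across (ferry there); 0 officers + 5 mutineers across (ferry back at the start); 0 officers + 6 mutineers across (ferry there); 1 officer + 1 mutineer across (ferry there); 1 officer + 1 mutineer across (ferry back at the start); 2 officers + 2 mutineers across (ferry there); 2 officers + 2 mutineers across (ferry back at the start); 3 officers + 3 mutineers across (ferry there). So no valid plan exists.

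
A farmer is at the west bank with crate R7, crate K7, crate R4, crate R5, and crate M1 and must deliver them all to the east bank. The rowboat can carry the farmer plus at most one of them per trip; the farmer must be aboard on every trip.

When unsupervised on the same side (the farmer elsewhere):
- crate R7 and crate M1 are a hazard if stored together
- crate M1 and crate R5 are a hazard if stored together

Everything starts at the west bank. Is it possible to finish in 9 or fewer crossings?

Counting alone: the farmer can take at most 1 across per trip to the east bank, so moving all 5 needs at least 5 loaded trips out, with a return between consecutive ones — at least 9 crossings.
The safety rule pushes this higher. Following every safe sequence of crossings, the most of the 5 that can be at the east bank as the rowboat arrives there on crossing 9 is 4 — never all 5.
So the move cannot be finished within 9 crossings. (The shortest complete plan takes 11:)
1. Farmer goes to the east bank with crate M1.  [the west bank: crate K7, crate R4, crate R5, crate R7 | the east bank: crate M1]
2. Farmer goes back to the west bank alone.  [the west bank: crate K7, crate R4, crate R5, crate R7 | the east bank: crate M1]
3. Farmer goes to the east bank with crate R7.  [the west bank: crate K7, crate R4, crate R5 | the east bank: crate M1, crate R7]
4. Farmer goes back to the west bank with crate M1.  [the west bank: crate K7, crate M1, crate R4, crate R5 | the east bank: crate R7]
5. Farmer goes to the east bank with crate R5.  [the west bank: crate K7, crate M1, crate R4 | the east bank: crate R5, crate R7]
6. Farmer goes back to the west bank alone.  [the west bank: crate K7, crate M1, crate R4 | the east bank: crate R5, crate R7]
7. Farmer goes to the east bank with crate K7.  [the west bank: crate M1, crate R4 | the east bank: crate K7, crate R5, crate R7]
8. Farmer goes back to the west bank alone.  [the west bank: crate M1, crate R4 | the east bank: crate K7, crate R5, crate R7]
9. Farmer goes to the east bank with crate R4.  [the west bank: crate M1 | the east bank: crate K7, crate R4, crate R5, crate R7]
10. Farmer goes back to the west bank alone.  [the west bank: crate M1 | the east bank: crate K7, crate R4, crate R5, crate R7]
11. Farmer goes to the east bank with crate M1.  [the west bank: — | the east bank: crate K7, crate M1, crate R4, crate R5, crate R7]

No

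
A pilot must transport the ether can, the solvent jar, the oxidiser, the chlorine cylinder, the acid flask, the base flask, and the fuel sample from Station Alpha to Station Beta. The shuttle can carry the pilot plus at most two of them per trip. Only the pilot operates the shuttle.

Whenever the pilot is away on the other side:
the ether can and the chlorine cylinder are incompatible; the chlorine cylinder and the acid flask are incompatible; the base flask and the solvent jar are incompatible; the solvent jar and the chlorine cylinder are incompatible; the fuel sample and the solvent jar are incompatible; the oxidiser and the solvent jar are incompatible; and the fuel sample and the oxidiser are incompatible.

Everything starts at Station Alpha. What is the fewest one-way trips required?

Whatever the first load, the items left behind include a forbidden pair without the pilot. No opening move is safe, so no plan exists.

impossible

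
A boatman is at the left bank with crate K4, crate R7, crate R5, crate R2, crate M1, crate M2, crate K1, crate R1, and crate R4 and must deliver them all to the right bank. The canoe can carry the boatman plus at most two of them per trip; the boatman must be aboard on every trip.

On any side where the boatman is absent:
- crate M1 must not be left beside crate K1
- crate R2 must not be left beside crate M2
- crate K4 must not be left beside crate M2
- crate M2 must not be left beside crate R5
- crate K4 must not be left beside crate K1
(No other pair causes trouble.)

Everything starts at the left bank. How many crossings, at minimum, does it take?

Counting alone: the boatman can take at most 2 across per trip to the right bank, so moving all 9 needs at least 5 loaded trips out, with a return between consecutive ones — at least 9 crossings.
The safety rule pushes this higher. Following every safe sequence of crossings, the most of the 9 that can be at the right bank as the canoe arrives there on crossing 9 is 8 — never all 9.
So no plan with fewer than 11 crossings exists, and this one achieves 11:
1. Boatman goes to the right bank with crate K1 and crate M2.  [the left bank: crate K4, crate M1, crate R1, crate R2, crate R4, crate R5, crate R7 | the right bank: crate K1, crate M2]
2. Boatman goes back to the left bank alone.  [the left bank: crate K4, crate M1, crate R1, crate R2, crate R4, crate R5, crate R7 | the right bank: crate K1, crate M2]
3. Boatman goes to the right bank with crate R7.  [the left bank: crate K4, crate M1, crate R1, crate R2, crate R4, crate R5 | the right bank: crate K1, crate M2, crate R7]
4. Boatman goes back to the left bank alone.  [the left bank: crate K4, crate M1, crate R1, crate R2, crate R4, crate R5 | the right bank: crate K1, crate M2, crate R7]
5. Boatman goes to the right bank with crate K4 and crate R5.  [the left bank: crate M1, crate R1, crate R2, crate R4 | the right bank: crate K1, crate K4, crate M2, crate R5, crate R7]
6. Boatman goes back to the left bank with crate K1 and crate M2.  [the left bank: crate K1, crate M1, crate M2, crate R1, crate R2, crate R4 | the right bank: crate K4, crate R5, crate R7]
7. Boatman goes to the right bank with crate M1 and crate R2.  [the left bank: crate K1, crate M2, crate R1, crate R4 | the right bank: crate K4, crate M1, crate R2, crate R5, crate R7]
8. Boatman goes back to the left bank alone.  [the left bank: crate K1, crate M2, crate R1, crate R4 | the right bank: crate K4, crate M1, crate R2, crate R5, crate R7]
9. Boatman goes to the right bank with crate R1 and crate R4.  [the left bank: crate K1, crate M2 | the right bank: crate K4, crate M1, crate R1, crate R2, crate R4, crate R5, crate R7]
10. Boatman goes back to the left bank alone.  [the left bank: crate K1, crate M2 | the right bank: crate K4, crate M1, crate R1, crate R2, crate R4, crate R5, crate R7]
11. Boatman goes to the right bank with crate K1 and crate M2.  [the left bank: — | the right bank: crate K1, crate K4, crate M1, crate M2, crate R1, crate R2, crate R4, crate R5, crate R7]

11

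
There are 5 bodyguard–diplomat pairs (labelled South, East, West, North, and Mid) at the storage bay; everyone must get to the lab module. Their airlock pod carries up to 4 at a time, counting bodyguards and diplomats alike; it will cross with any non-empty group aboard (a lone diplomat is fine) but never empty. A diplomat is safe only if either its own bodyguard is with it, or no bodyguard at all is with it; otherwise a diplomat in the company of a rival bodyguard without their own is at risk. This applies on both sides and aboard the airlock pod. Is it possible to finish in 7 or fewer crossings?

Yes — this plan uses 7 crossings (≤ 7):
1. bodyguard South and diplomat South cross → the lab module.
2. bodyguard South crosses ← the storage bay.
3. diplomat East, diplomat Mid, diplomat North, and diplomat West cross → the lab module.
4. diplomat South crosses ← the storage bay.
5. bodyguard East, bodyguard Mid, bodyguard North, and bodyguard West cross → the lab module.
6. bodyguard East and diplomat East cross ← the storage bay.
7. bodyguard East, bodyguard South, diplomat East, and diplomat South cross → the lab module.

Yes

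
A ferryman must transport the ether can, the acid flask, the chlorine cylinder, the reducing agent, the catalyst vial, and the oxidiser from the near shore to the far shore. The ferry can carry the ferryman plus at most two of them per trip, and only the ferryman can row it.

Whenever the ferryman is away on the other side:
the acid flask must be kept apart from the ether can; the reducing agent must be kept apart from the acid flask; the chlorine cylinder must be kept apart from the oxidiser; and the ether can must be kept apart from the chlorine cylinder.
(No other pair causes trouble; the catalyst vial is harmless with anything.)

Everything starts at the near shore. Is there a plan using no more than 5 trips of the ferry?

No

Counting alone: the ferryman can take at most 2 across per trip to the far shore, so moving all 6 needs at least 3 loaded trips out, with a return between consecutive ones — at least 5 crossings.
The safety rule pushes this higher. Following every safe sequence of crossings, the most of the 6 that can be at the far shore as the ferry arrives there on crossing 5 is 5 — never all 6.
So the move cannot be finished within 5 crossings. (The shortest complete plan takes 7:)
1. Ferryman goes to the far shore with the acid flask and the chlorine cylinder.
2. Ferryman goes back to the near shore alone.
3. Ferryman goes to the far shore with the ether can and the reducing agent.
4. Ferryman goes back to the near shore with the acid flask and the chlorine cylinder.
5. Ferryman goes to the far shore with the catalyst vial and the oxidiser.
6. Ferryman goes back to the near shore alone.
7. Ferryman goes to the far shore with the acid flask and the chlorine cylinder.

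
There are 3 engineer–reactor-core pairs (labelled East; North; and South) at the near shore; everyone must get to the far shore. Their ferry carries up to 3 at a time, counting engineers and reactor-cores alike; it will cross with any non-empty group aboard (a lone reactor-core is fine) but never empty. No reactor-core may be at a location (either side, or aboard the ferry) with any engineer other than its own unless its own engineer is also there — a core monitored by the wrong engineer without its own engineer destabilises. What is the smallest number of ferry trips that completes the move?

5

Counting alone: each trip to the far shore takes at most 3 across and each return brings at least 1 back, so after t trips out (and t−1 returns) at most 3t − (t−1) of the 6 are across; that first reaches 6 at t = 3, so at least 5 crossings are needed.
The plan below uses exactly 5 crossings, so it is optimal:
1. engineer East and reactor-core East cross → the far shore.
2. engineer East crosses ← the near shore.
3. engineer East, engineer North, and engineer South cross → the far shore.
4. reactor-core East crosses ← the near shore.
5. reactor-core East, reactor-core North, and reactor-core South cross → the far shore.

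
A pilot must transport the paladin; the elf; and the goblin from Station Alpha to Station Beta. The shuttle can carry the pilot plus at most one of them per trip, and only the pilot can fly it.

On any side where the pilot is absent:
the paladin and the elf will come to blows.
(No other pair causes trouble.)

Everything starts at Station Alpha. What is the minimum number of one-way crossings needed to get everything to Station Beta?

Counting alone: the pilot can take at most 1 across per trip to Station Beta, so moving all 3 needs at least 3 loaded trips out, with a return between consecutive ones — at least 5 crossings.
The plan below uses exactly 5 crossings, so it is optimal:
1. Pilot goes to Station Beta with the paladin.
2. Pilot goes back to Station Alpha alone.
3. Pilot goes to Station Beta with the goblin.
4. Pilot goes back to Station Alpha alone.
5. Pilot goes to Station Beta with the elf.

5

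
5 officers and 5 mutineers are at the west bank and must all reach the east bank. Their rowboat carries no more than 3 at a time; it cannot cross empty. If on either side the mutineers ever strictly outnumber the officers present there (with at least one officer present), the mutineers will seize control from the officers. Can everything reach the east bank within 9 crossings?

Counting alone: each trip to the east bank takes at most 3 across and each return brings at least 1 back, so after t trips out (and t−1 returns) at most 3t − (t−1) of the 10 are across; that first reaches 10 at t = 5, so at least 9 crossings are needed.
The safety rule pushes this higher. Following every safe sequence of crossings, the most of the 10 that can be at the east bank as the rowboat arrives there on crossing 9 is 9 — never all 10.
So the move cannot be finished within 9 crossings. (The shortest complete plan takes 11:)
1. 2 mutineers → the east bank.  (the west bank: 5O 3M; the east bank: 0O 2M)
2. 1 mutineer ← the west bank.  (the west bank: 5O 4M; the east bank: 0O 1M)
3. 3 mutineers → the east bank.  (the west bank: 5O 1M; the east bank: 0O 4M)
4. 1 mutineer ← the west bank.  (the west bank: 5O 2M; the east bank: 0O 3M)
5. 3 officers → the east bank.  (the west bank: 2O 2M; the east bank: 3O 3M)
6. 1 officer and 1 mutineer ← the west bank.  (the west bank: 3O 3M; the east bank: 2O 2M)
7. 3 officers → the east bank.  (the west bank: 0O 3M; the east bank: 5O 2M)
8. 1 mutineer ← the west bank.  (the west bank: 0O 4M; the east bank: 5O 1M)
9. 2 mutineers → the east bank.  (the west bank: 0O 2M; the east bank: 5O 3M)
10. 1 mutineer ← the west bank.  (the west bank: 0O 3M; the east bank: 5O 2M)
11. 3 mutineers → the east bank.  (the west bank: 0O 0M; the east bank: 5O 5M)

No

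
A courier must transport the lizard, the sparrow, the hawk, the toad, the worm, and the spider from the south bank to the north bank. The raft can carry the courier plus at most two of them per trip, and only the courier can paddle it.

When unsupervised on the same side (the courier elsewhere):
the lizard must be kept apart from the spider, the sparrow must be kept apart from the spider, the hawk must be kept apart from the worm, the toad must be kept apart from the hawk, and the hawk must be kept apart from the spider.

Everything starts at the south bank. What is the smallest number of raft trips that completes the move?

7

Counting alone: the courier can take at most 2 across per trip to the north bank, so moving all 6 needs at least 3 loaded trips out, with a return between consecutive ones — at least 5 crossings.
The safety rule pushes this higher. Following every safe sequence of crossings, the most of the 6 that can be at the north bank as the raft arrives there on crossing 5 is 5 — never all 6.
So no plan with fewer than 7 crossings exists, and this one achieves 7:
1. Courier goes to the north bank with the hawk and the spider.
2. Courier goes back to the south bank with the hawk.
3. Courier goes to the north bank with the toad and the worm.
4. Courier goes back to the south bank alone.
5. Courier goes to the north bank with the lizard and the sparrow.
6. Courier goes back to the south bank with the spider.
7. Courier goes to the north bank with the hawk and the spider.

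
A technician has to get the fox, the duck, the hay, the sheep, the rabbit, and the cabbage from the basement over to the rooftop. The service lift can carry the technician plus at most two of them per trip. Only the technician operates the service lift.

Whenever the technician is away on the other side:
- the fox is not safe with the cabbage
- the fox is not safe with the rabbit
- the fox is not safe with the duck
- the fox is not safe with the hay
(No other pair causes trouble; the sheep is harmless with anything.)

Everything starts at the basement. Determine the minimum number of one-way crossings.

7

Counting alone: the technician can take at most 2 across per trip to the rooftop, so moving all 6 needs at least 3 loaded trips out, with a return between consecutive ones — at least 5 crossings.
The safety rule pushes this higher. Following every safe sequence of crossings, the most of the 6 that can be at the rooftop as the service lift arrives there on crossing 5 is 5 — never all 6.
So no plan with fewer than 7 crossings exists, and this one achieves 7:
1. Technician goes to the rooftop with the fox.
2. Technician goes back to the basement alone.
3. Technician goes to the rooftop with the duck and the hay.
4. Technician goes back to the basement with the fox.
5. Technician goes to the rooftop with the cabbage and the rabbit.
6. Technician goes back to the basement alone.
7. Technician goes to the rooftop with the fox and the sheep.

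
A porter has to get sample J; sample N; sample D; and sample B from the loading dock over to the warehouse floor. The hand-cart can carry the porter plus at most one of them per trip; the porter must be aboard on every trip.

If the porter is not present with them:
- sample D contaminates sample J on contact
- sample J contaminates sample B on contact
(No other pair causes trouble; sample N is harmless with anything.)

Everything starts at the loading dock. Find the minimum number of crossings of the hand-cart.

Counting alone: the porter can take at most 1 across per trip to the warehouse floor, so moving all 4 needs at least 4 loaded trips out, with a return between consecutive ones — at least 7 crossings.
The safety rule pushes this higher. Following every safe sequence of crossings, the most of the 4 that can be at the warehouse floor as the hand-cart arrives there on crossing 7 is 3 — never all 4.
So no plan with fewer than 9 crossings exists, and this one achieves 9:
1. Porter goes to the warehouse floor with sample J.  [the loading dock: sample B, sample D, sample N | the warehouse floor: sample J]
2. Porter goes back to the loading dock alone.  [the loading dock: sample B, sample D, sample N | the warehouse floor: sample J]
3. Porter goes to the warehouse floor with sample N.  [the loading dock: sample B, sample D | the warehouse floor: sample J, sample N]
4. Porter goes back to the loading dock alone.  [the loading dock: sample B, sample D | the warehouse floor: sample J, sample N]
5. Porter goes to the warehouse floor with sample D.  [the loading dock: sample B | the warehouse floor: sample D, sample J, sample N]
6. Porter goes back to the loading dock with sample J.  [the loading dock: sample B, sample J | the warehouse floor: sample D, sample N]
7. Porter goes to the warehouse floor with sample B.  [the loading dock: sample J | the warehouse floor: sample B, sample D, sample N]
8. Porter goes back to the loading dock alone.  [the loading dock: sample J | the warehouse floor: sample B, sample D, sample N]
9. Porter goes to the warehouse floor with sample J.  [the loading dock: — | the warehouse floor: sample B, sample D, sample J, sample N]

9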